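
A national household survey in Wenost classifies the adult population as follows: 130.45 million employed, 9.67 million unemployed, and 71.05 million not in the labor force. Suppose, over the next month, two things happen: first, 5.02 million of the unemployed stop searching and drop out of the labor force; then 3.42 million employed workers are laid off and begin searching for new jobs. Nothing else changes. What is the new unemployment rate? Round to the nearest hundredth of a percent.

Initially, labor force = 130.45 + 9.67 = 140.12 million, so u = 9.67/140.12 = 6.90%.
After the first change, unemployed and labor force both fall by 5.02 → E = 130.45, U = 4.65, labor force = 135.10 million.
After the second change, employed falls and unemployed rises by 3.42; labor force unchanged → E = 127.03, U = 8.07, labor force = 135.10 million.
New unemployment rate = 8.07 / 135.10 = 5.97%.

New unemployment rate ≈ 5.97%.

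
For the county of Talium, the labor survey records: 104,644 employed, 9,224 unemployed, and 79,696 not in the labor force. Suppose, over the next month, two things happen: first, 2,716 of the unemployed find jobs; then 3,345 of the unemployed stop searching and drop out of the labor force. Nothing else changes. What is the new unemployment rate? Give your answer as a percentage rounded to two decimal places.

Initially, labor force = 104,644 + 9,224 = 113,868, so u = 9,224/113,868 = 8.10%.
After the first change, unemployed falls and employed rises by 2,716; labor force unchanged → E = 107,360, U = 6,508, labor force = 113,868.
After the second change, unemployed and labor force both fall by 3,345 → E = 107,360, U = 3,163, labor force = 110,523.
New unemployment rate = 3,163 / 110,523 = 2.86%.

New unemployment rate ≈ 2.86%.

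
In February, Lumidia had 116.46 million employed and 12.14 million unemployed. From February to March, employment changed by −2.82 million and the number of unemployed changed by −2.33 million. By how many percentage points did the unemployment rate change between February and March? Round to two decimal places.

February: labor force = 116.46 + 12.14 = 128.60; u = 12.14/128.60 = 9.44%.
March: labor force = 113.64 + 9.81 = 123.45; u = 9.81/123.45 = 7.95%.
Change = 7.95% − 9.44% = −1.49 pp.

The unemployment rate changed by −1.49 percentage points.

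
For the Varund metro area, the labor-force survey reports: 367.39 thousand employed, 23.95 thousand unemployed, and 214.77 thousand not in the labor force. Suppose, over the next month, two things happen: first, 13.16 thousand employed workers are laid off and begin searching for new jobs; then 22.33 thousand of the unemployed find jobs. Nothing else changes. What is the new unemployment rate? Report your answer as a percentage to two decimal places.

New unemployment rate ≈ 3.78%.

Initially, labor force = 367.39 + 23.95 = 391.34 thousand, so u = 23.95/391.34 = 6.12%.
After the first change, employed falls and unemployed rises by 13.16; labor force unchanged → E = 354.23, U = 37.11, labor force = 391.34 thousand.
After the second change, unemployed falls and employed rises by 22.33; labor force unchanged → E = 376.56, U = 14.78, labor force = 391.34 thousand.
New unemployment rate = 14.78 / 391.34 = 3.78%.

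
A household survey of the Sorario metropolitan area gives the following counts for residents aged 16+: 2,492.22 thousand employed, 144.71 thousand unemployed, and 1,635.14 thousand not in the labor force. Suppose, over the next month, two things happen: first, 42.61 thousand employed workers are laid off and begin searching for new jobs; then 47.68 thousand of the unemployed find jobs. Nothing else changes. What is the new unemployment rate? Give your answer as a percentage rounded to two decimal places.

New unemployment rate ≈ 5.30%.

Initially, labor force = 2,492.22 + 144.71 = 2,636.93 thousand, so u = 144.71/2,636.93 = 5.49%.
After the first change, employed falls and unemployed rises by 42.61; labor force unchanged → E = 2,449.61, U = 187.32, labor force = 2,636.93 thousand.
After the second change, unemployed falls and employed rises by 47.68; labor force unchanged → E = 2,497.29, U = 139.64, labor force = 2,636.93 thousand.
New unemployment rate = 139.64 / 2,636.93 = 5.30%.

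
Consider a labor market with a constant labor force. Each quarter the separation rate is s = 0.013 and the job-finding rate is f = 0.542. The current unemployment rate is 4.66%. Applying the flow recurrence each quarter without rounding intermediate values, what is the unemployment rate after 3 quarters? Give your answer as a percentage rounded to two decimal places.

Unemployment rate after three quarters ≈ 2.55%.

With a fixed labor force, u_{t+1} = u_t + s·(1−u_t) − f·u_t = u_t·(1−s−f) + s.
Here 1−s−f = 0.445 and s = 0.013.
u_1 = 0.046600 × 0.445 + 0.013 = 0.033737.
u_2 = 0.033737 × 0.445 + 0.013 = 0.028013.
u_3 = 0.028013 × 0.445 + 0.013 = 0.025466.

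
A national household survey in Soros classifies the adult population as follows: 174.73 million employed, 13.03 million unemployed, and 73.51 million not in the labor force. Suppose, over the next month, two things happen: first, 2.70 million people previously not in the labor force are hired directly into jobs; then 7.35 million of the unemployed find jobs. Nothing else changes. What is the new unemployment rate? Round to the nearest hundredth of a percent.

Initially, labor force = 174.73 + 13.03 = 187.76 million, so u = 13.03/187.76 = 6.94%.
After the first change, employed and labor force both rise by 2.70; unemployed unchanged → E = 177.43, U = 13.03, labor force = 190.46 million.
After the second change, unemployed falls and employed rises by 7.35; labor force unchanged → E = 184.78, U = 5.68, labor force = 190.46 million.
New unemployment rate = 5.68 / 190.46 = 2.98%.

New unemployment rate ≈ 2.98%.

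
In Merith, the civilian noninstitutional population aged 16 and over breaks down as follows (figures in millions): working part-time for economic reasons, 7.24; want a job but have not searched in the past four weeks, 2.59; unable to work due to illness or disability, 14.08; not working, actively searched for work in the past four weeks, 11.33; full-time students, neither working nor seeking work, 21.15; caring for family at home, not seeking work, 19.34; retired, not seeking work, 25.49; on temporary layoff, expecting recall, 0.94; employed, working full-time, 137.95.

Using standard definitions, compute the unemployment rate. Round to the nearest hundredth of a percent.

Unemployment rate ≈ 7.79%.

Employed = 7.24 + 137.95 = 145.19 million (anyone who worked, including part-time for economic reasons, counts as employed).
Unemployed = 11.33 + 0.94 = 12.27 million (jobless and actively searching, or on temporary layoff).
Labor force = 145.19 + 12.27 = 157.46 million.
Unemployment rate = 12.27 / 157.46 = 7.79%.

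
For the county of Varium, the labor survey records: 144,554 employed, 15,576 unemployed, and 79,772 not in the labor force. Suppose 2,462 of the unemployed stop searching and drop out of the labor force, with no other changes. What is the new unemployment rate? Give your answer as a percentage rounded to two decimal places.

New unemployment rate ≈ 8.32%.

Initially, labor force = 144,554 + 15,576 = 160,130, so u = 15,576/160,130 = 9.73%.
After the change, unemployed and labor force both fall by 2,462 → E = 144,554, U = 13,114, labor force = 157,668.
New unemployment rate = 13,114 / 157,668 = 8.32%.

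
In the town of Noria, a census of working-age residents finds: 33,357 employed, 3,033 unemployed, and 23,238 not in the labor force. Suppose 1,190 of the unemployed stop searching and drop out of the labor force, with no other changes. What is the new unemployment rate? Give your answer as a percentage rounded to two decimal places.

Initially, labor force = 33,357 + 3,033 = 36,390, so u = 3,033/36,390 = 8.33%.
After the change, unemployed and labor force both fall by 1,190 → E = 33,357, U = 1,843, labor force = 35,200.
New unemployment rate = 1,843 / 35,200 = 5.24%.

New unemployment rate ≈ 5.24%.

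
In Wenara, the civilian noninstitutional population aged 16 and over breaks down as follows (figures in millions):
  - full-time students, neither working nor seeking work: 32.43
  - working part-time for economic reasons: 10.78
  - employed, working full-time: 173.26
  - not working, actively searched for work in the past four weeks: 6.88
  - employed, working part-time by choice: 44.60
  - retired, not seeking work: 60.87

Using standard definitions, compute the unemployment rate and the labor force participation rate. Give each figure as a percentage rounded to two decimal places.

Employed = 10.78 + 173.26 + 44.60 = 228.64 million (anyone who worked, including part-time for economic reasons, counts as employed).
Unemployed = 6.88 million.
Labor force = 228.64 + 6.88 = 235.52 million.
Not in labor force = 32.43 + 60.87 = 93.30 million (those not working and not actively searching are outside the labor force).
Civilian working-age population = 235.52 + 93.30 = 328.82 million.
Unemployment rate = 6.88 / 235.52 = 2.92%.
Labor force participation rate = 235.52 / 328.82 = 71.63%.

Unemployment rate ≈ 2.92%; labor force participation rate ≈ 71.63%.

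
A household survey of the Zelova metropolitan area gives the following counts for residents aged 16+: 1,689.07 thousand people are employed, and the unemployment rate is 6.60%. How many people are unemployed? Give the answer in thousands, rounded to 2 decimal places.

About 119.36 thousand are unemployed.

Let U be the number unemployed. The labor force is E + U, and U/(E+U) = 0.0660.
So U = 0.0660 × 1,689.07 / (1 − 0.0660) = 111.4786 / 0.9340 ≈ 119.36 thousand.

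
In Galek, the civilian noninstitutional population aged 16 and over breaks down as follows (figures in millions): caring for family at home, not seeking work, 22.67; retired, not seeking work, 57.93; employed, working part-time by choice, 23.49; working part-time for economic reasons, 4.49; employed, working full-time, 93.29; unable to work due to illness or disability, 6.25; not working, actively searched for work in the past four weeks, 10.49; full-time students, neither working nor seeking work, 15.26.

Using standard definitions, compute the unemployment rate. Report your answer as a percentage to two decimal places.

Unemployment rate ≈ 7.96%.

Employed = 23.49 + 4.49 + 93.29 = 121.27 million (anyone who worked, including part-time for economic reasons, counts as employed).
Unemployed = 10.49 million.
Labor force = 121.27 + 10.49 = 131.76 million.
Unemployment rate = 10.49 / 131.76 = 7.96%.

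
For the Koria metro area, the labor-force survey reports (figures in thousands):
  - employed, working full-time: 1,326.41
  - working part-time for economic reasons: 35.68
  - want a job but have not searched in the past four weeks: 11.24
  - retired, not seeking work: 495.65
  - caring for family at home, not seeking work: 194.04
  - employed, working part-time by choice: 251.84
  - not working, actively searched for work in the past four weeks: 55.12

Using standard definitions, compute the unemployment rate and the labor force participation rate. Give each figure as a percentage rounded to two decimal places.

Unemployment rate ≈ 3.30%; labor force participation rate ≈ 70.42%.

Employed = 1,326.41 + 35.68 + 251.84 = 1,613.93 thousand (anyone who worked, including part-time for economic reasons, counts as employed).
Unemployed = 55.12 thousand.
Labor force = 1,613.93 + 55.12 = 1,669.05 thousand.
Not in labor force = 11.24 + 495.65 + 194.04 = 700.93 thousand (those not working and not actively searching are outside the labor force — including those who want a job but have given up searching).
Civilian working-age population = 1,669.05 + 700.93 = 2,369.98 thousand.
Unemployment rate = 55.12 / 1,669.05 = 3.30%.
Labor force participation rate = 1,669.05 / 2,369.98 = 70.42%.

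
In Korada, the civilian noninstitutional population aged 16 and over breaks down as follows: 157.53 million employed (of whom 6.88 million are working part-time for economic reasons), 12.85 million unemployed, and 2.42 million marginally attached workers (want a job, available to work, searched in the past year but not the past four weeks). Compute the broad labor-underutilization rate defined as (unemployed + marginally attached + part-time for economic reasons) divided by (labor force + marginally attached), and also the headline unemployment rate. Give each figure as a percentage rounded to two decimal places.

Broad underutilization rate ≈ 12.82%; headline unemployment rate ≈ 7.54%.

Labor force = 157.53 + 12.85 = 170.38 million.
Numerator = 12.85 + 2.42 + 6.88 = 22.15 million.
Denominator = 170.38 + 2.42 = 172.80 million.
Broad rate = 22.15 / 172.80 = 12.82%.
Headline unemployment rate = 12.85 / 170.38 = 7.54%.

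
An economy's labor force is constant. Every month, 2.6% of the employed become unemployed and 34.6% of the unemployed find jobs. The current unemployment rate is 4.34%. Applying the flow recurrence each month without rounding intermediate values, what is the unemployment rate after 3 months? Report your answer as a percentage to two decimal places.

Unemployment rate after three months ≈ 6.33%.

With a fixed labor force, u_{t+1} = u_t + s·(1−u_t) − f·u_t = u_t·(1−s−f) + s.
Here 1−s−f = 0.628 and s = 0.026.
u_1 = 0.043400 × 0.628 + 0.026 = 0.053255.
u_2 = 0.053255 × 0.628 + 0.026 = 0.059444.
u_3 = 0.059444 × 0.628 + 0.026 = 0.063331.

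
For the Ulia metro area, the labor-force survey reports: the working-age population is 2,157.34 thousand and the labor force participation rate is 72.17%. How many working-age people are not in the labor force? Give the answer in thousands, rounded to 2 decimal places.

About 600.39 thousand are not in the labor force.

Share not in the labor force = 1 − 0.7217 = 0.2783.
Not in labor force = 0.2783 × 2,157.34 ≈ 600.39 thousand.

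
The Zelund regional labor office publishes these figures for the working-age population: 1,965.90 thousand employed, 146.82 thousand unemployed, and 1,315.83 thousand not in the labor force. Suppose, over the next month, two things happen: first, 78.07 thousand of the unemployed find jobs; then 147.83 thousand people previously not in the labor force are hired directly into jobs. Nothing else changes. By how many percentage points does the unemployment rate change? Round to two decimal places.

The unemployment rate changes by −3.91 percentage points.

Initially, labor force = 1,965.90 + 146.82 = 2,112.72 thousand, so u = 146.82/2,112.72 = 6.95%.
After the first change, unemployed falls and employed rises by 78.07; labor force unchanged → E = 2,043.97, U = 68.75, labor force = 2,112.72 thousand.
After the second change, employed and labor force both rise by 147.83; unemployed unchanged → E = 2,191.80, U = 68.75, labor force = 2,260.55 thousand.
New unemployment rate = 68.75 / 2,260.55 = 3.04%.
Change = 3.04% − 6.95% = −3.91 percentage points.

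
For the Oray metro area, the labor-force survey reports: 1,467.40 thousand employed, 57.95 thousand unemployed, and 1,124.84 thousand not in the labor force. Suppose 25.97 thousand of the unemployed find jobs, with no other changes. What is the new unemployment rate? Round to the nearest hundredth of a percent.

New unemployment rate ≈ 2.10%.

Initially, labor force = 1,467.40 + 57.95 = 1,525.35 thousand, so u = 57.95/1,525.35 = 3.80%.
After the change, unemployed falls and employed rises by 25.97; labor force unchanged → E = 1,493.37, U = 31.98, labor force = 1,525.35 thousand.
New unemployment rate = 31.98 / 1,525.35 = 2.10%.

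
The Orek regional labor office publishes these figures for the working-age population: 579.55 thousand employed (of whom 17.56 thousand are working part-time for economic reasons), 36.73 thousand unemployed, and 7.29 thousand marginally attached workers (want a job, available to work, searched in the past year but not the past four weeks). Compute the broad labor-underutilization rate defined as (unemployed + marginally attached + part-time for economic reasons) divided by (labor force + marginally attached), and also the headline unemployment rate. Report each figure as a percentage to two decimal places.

Broad underutilization rate ≈ 9.88%; headline unemployment rate ≈ 5.96%.

Labor force = 579.55 + 36.73 = 616.28 thousand.
Numerator = 36.73 + 7.29 + 17.56 = 61.58 thousand.
Denominator = 616.28 + 7.29 = 623.57 thousand.
Broad rate = 61.58 / 623.57 = 9.88%.
Headline unemployment rate = 36.73 / 616.28 = 5.96%.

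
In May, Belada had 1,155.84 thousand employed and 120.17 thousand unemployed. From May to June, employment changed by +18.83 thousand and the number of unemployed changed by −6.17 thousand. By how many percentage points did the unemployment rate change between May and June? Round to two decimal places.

May: labor force = 1,155.84 + 120.17 = 1,276.01; u = 120.17/1,276.01 = 9.42%.
June: labor force = 1,174.67 + 114.00 = 1,288.67; u = 114.00/1,288.67 = 8.85%.
Change = 8.85% − 9.42% = −0.57 pp.

The unemployment rate changed by −0.57 percentage points.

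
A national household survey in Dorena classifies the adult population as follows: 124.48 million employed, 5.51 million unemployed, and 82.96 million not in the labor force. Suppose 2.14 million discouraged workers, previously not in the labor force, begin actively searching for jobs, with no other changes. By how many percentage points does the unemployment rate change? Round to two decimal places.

The unemployment rate changes by +1.55 percentage points.

Initially, labor force = 124.48 + 5.51 = 129.99 million, so u = 5.51/129.99 = 4.24%.
After the change, unemployed and labor force both rise by 2.14 → E = 124.48, U = 7.65, labor force = 132.13 million.
New unemployment rate = 7.65 / 132.13 = 5.79%.
Change = 5.79% − 4.24% = +1.55 percentage points.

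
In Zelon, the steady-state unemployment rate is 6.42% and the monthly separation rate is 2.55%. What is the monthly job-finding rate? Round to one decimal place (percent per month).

Job-finding rate ≈ 37.2% per month.

From u* = s/(s+f): f = s·(1−u)/u.
f = 2.55 × (1 − 0.0642) / 0.0642 = 2.3863 / 0.0642 ≈ 37.2% per month.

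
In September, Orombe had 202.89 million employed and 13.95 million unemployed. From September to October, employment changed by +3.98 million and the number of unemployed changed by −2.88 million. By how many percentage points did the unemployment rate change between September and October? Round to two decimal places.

The unemployment rate changed by −1.35 percentage points.

September: labor force = 202.89 + 13.95 = 216.84; u = 13.95/216.84 = 6.43%.
October: labor force = 206.87 + 11.07 = 217.94; u = 11.07/217.94 = 5.08%.
Change = 5.08% − 6.43% = −1.35 pp.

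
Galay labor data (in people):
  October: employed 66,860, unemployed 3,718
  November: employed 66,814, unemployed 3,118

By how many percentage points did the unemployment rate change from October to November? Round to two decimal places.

The unemployment rate changed by −0.81 percentage points.

October: labor force = 66,860 + 3,718 = 70,578; u = 3,718/70,578 = 5.27%.
November: labor force = 66,814 + 3,118 = 69,932; u = 3,118/69,932 = 4.46%.
Change = 4.46% − 5.27% = −0.81 pp.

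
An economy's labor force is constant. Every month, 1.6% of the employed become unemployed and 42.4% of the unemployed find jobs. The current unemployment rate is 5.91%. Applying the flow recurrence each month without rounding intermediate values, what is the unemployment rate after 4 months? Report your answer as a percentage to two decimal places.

Unemployment rate after four months ≈ 3.86%.

With a fixed labor force, u_{t+1} = u_t + s·(1−u_t) − f·u_t = u_t·(1−s−f) + s.
Here 1−s−f = 0.560 and s = 0.016.
u_1 = 0.059100 × 0.560 + 0.016 = 0.049096.
u_2 = 0.049096 × 0.560 + 0.016 = 0.043494.
u_3 = 0.043494 × 0.560 + 0.016 = 0.040357.
u_4 = 0.040357 × 0.560 + 0.016 = 0.038600.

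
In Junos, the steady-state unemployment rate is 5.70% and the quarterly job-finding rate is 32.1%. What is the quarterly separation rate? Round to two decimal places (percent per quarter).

From u* = s/(s+f): s = u·f/(1−u).
s = 0.0570 × 32.1 / (1 − 0.0570) = 1.8297 / 0.9430 ≈ 1.94% per quarter.

Separation rate ≈ 1.94% per quarter.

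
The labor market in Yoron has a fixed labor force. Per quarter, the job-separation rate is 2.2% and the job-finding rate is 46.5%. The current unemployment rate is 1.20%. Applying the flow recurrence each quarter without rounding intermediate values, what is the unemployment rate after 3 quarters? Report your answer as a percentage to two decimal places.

With a fixed labor force, u_{t+1} = u_t + s·(1−u_t) − f·u_t = u_t·(1−s−f) + s.
Here 1−s−f = 0.513 and s = 0.022.
u_1 = 0.012000 × 0.513 + 0.022 = 0.028156.
u_2 = 0.028156 × 0.513 + 0.022 = 0.036444.
u_3 = 0.036444 × 0.513 + 0.022 = 0.040696.

Unemployment rate after three quarters ≈ 4.07%.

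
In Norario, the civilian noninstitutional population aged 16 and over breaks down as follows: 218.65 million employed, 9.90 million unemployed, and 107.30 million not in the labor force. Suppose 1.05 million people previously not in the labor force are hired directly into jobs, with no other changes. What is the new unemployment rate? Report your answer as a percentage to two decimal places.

New unemployment rate ≈ 4.31%.

Initially, labor force = 218.65 + 9.90 = 228.55 million, so u = 9.90/228.55 = 4.33%.
After the change, employed and labor force both rise by 1.05; unemployed unchanged → E = 219.70, U = 9.90, labor force = 229.60 million.
New unemployment rate = 9.90 / 229.60 = 4.31%.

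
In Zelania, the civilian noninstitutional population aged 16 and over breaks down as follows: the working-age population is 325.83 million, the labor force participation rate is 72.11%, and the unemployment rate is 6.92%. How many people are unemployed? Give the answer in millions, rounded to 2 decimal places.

Labor force = 0.7211 × 325.83 = 234.96 million.
Unemployed = 0.0692 × 234.96 ≈ 16.26 million.

About 16.26 million are unemployed.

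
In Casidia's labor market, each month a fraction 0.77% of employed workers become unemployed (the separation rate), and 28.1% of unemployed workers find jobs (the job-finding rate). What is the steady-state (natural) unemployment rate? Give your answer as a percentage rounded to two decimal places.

At steady state the flows balance: s·E = f·U, so U/(E+U) = s/(s+f).
u* = 0.77 / (0.77 + 28.1) = 0.77 / 28.87 = 2.67%.

Steady-state unemployment rate ≈ 2.67%.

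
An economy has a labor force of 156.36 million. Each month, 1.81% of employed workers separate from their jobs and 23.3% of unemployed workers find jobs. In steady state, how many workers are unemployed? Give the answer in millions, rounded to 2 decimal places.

Steady-state unemployment rate u* = s/(s+f) = 1.81/(1.81+23.3) = 0.072083.
Unemployed = u* × labor force = 0.072083 × 156.36 ≈ 11.27 million.

About 11.27 million are unemployed in steady state.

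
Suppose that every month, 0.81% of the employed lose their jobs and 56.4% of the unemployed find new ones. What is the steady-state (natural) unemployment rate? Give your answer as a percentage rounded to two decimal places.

At steady state the flows balance: s·E = f·U, so U/(E+U) = s/(s+f).
u* = 0.81 / (0.81 + 56.4) = 0.81 / 57.21 = 1.42%.

Steady-state unemployment rate ≈ 1.42%.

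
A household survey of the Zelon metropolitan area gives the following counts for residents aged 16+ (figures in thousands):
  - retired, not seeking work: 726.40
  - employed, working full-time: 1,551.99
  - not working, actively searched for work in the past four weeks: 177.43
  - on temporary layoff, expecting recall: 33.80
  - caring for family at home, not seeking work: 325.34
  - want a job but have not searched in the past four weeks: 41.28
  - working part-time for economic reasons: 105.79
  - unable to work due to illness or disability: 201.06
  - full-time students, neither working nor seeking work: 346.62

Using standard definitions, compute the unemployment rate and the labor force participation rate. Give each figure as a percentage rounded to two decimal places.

Employed = 1,551.99 + 105.79 = 1,657.78 thousand (anyone who worked, including part-time for economic reasons, counts as employed).
Unemployed = 177.43 + 33.80 = 211.23 thousand (jobless and actively searching, or on temporary layoff).
Labor force = 1,657.78 + 211.23 = 1,869.01 thousand.
Not in labor force = 726.40 + 325.34 + 41.28 + 201.06 + 346.62 = 1,640.70 thousand (those not working and not actively searching are outside the labor force — including those who want a job but have given up searching).
Civilian working-age population = 1,869.01 + 1,640.70 = 3,509.71 thousand.
Unemployment rate = 211.23 / 1,869.01 = 11.30%.
Labor force participation rate = 1,869.01 / 3,509.71 = 53.25%.

Unemployment rate ≈ 11.30%; labor force participation rate ≈ 53.25%.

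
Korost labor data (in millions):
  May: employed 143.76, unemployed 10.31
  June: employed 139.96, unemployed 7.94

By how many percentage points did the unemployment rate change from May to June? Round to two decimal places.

May: labor force = 143.76 + 10.31 = 154.07; u = 10.31/154.07 = 6.69%.
June: labor force = 139.96 + 7.94 = 147.90; u = 7.94/147.90 = 5.37%.
Change = 5.37% − 6.69% = −1.32 pp.

The unemployment rate changed by −1.32 percentage points.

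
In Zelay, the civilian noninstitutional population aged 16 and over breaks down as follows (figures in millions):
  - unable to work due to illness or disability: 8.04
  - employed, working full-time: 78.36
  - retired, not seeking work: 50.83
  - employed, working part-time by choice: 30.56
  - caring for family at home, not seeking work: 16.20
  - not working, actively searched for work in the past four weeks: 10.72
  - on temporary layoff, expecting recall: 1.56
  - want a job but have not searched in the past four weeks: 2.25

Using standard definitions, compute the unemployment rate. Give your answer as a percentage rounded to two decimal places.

Unemployment rate ≈ 10.13%.

Employed = 78.36 + 30.56 = 108.92 million.
Unemployed = 10.72 + 1.56 = 12.28 million (jobless and actively searching, or on temporary layoff).
Labor force = 108.92 + 12.28 = 121.20 million.
Unemployment rate = 12.28 / 121.20 = 10.13%.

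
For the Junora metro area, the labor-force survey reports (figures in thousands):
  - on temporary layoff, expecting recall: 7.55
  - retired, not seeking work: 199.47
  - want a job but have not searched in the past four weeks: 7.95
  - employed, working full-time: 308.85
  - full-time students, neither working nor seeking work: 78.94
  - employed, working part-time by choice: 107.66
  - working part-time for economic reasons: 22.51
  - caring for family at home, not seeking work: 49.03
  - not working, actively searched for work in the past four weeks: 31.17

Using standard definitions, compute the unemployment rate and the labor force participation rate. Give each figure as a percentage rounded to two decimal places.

Employed = 308.85 + 107.66 + 22.51 = 439.02 thousand (anyone who worked, including part-time for economic reasons, counts as employed).
Unemployed = 7.55 + 31.17 = 38.72 thousand (jobless and actively searching, or on temporary layoff).
Labor force = 439.02 + 38.72 = 477.74 thousand.
Not in labor force = 199.47 + 7.95 + 78.94 + 49.03 = 335.39 thousand (those not working and not actively searching are outside the labor force — including those who want a job but have given up searching).
Civilian working-age population = 477.74 + 335.39 = 813.13 thousand.
Unemployment rate = 38.72 / 477.74 = 8.10%.
Labor force participation rate = 477.74 / 813.13 = 58.75%.

Unemployment rate ≈ 8.10%; labor force participation rate ≈ 58.75%.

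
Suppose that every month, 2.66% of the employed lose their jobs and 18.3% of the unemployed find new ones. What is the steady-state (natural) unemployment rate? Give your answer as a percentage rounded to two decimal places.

At steady state the flows balance: s·E = f·U, so U/(E+U) = s/(s+f).
u* = 2.66 / (2.66 + 18.3) = 2.66 / 20.96 = 12.69%.

Steady-state unemployment rate ≈ 12.69%.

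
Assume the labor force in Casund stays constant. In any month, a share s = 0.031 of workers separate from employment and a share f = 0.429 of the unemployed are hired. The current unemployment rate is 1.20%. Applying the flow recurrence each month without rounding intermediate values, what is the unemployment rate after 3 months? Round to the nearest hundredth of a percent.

Unemployment rate after three months ≈ 5.87%.

With a fixed labor force, u_{t+1} = u_t + s·(1−u_t) − f·u_t = u_t·(1−s−f) + s.
Here 1−s−f = 0.540 and s = 0.031.
u_1 = 0.012000 × 0.540 + 0.031 = 0.037480.
u_2 = 0.037480 × 0.540 + 0.031 = 0.051239.
u_3 = 0.051239 × 0.540 + 0.031 = 0.058669.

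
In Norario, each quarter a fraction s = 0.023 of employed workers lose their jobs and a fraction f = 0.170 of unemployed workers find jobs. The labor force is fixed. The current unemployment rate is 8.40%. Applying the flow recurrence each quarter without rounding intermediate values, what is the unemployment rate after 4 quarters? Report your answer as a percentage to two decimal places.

With a fixed labor force, u_{t+1} = u_t + s·(1−u_t) − f·u_t = u_t·(1−s−f) + s.
Here 1−s−f = 0.807 and s = 0.023.
u_1 = 0.084000 × 0.807 + 0.023 = 0.090788.
u_2 = 0.090788 × 0.807 + 0.023 = 0.096266.
u_3 = 0.096266 × 0.807 + 0.023 = 0.100687.
u_4 = 0.100687 × 0.807 + 0.023 = 0.104254.

Unemployment rate after four quarters ≈ 10.43%.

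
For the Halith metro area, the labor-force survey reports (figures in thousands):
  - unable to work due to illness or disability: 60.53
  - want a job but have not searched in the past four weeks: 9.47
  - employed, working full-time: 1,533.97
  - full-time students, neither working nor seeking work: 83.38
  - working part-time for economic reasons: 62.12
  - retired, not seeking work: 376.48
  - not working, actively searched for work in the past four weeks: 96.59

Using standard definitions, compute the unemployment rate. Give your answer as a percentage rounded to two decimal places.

Unemployment rate ≈ 5.71%.

Employed = 1,533.97 + 62.12 = 1,596.09 thousand (anyone who worked, including part-time for economic reasons, counts as employed).
Unemployed = 96.59 thousand.
Labor force = 1,596.09 + 96.59 = 1,692.68 thousand.
Unemployment rate = 96.59 / 1,692.68 = 5.71%.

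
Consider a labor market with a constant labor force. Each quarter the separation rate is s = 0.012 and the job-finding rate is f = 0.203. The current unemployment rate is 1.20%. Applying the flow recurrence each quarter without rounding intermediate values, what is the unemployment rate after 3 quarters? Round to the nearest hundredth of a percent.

With a fixed labor force, u_{t+1} = u_t + s·(1−u_t) − f·u_t = u_t·(1−s−f) + s.
Here 1−s−f = 0.785 and s = 0.012.
u_1 = 0.012000 × 0.785 + 0.012 = 0.021420.
u_2 = 0.021420 × 0.785 + 0.012 = 0.028815.
u_3 = 0.028815 × 0.785 + 0.012 = 0.034620.

Unemployment rate after three quarters ≈ 3.46%.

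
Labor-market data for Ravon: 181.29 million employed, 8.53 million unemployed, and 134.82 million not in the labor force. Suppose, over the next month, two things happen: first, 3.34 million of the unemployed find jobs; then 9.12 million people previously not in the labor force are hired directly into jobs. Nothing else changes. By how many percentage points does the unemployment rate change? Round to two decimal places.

The unemployment rate changes by −1.88 percentage points.

Initially, labor force = 181.29 + 8.53 = 189.82 million, so u = 8.53/189.82 = 4.49%.
After the first change, unemployed falls and employed rises by 3.34; labor force unchanged → E = 184.63, U = 5.19, labor force = 189.82 million.
After the second change, employed and labor force both rise by 9.12; unemployed unchanged → E = 193.75, U = 5.19, labor force = 198.94 million.
New unemployment rate = 5.19 / 198.94 = 2.61%.
Change = 2.61% − 4.49% = −1.88 percentage points.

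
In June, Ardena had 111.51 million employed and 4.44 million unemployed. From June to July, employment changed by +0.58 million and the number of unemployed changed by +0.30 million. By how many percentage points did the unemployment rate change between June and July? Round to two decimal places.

June: labor force = 111.51 + 4.44 = 115.95; u = 4.44/115.95 = 3.83%.
July: labor force = 112.09 + 4.74 = 116.83; u = 4.74/116.83 = 4.06%.
Change = 4.06% − 3.83% = +0.23 pp.

The unemployment rate changed by +0.23 percentage points.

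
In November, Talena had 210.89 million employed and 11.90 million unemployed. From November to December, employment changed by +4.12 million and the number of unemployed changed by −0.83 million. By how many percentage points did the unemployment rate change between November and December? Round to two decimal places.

The unemployment rate changed by −0.44 percentage points.

November: labor force = 210.89 + 11.90 = 222.79; u = 11.90/222.79 = 5.34%.
December: labor force = 215.01 + 11.07 = 226.08; u = 11.07/226.08 = 4.90%.
Change = 4.90% − 5.34% = −0.44 pp.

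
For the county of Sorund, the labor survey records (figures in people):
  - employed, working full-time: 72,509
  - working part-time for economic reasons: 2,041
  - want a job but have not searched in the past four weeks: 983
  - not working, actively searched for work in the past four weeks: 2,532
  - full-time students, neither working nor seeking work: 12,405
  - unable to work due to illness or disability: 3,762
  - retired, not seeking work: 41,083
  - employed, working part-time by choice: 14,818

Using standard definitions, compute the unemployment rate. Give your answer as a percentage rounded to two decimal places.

Unemployment rate ≈ 2.76%.

Employed = 72,509 + 2,041 + 14,818 = 89,368 (anyone who worked, including part-time for economic reasons, counts as employed).
Unemployed = 2,532.
Labor force = 89,368 + 2,532 = 91,900.
Unemployment rate = 2,532 / 91,900 = 2.76%.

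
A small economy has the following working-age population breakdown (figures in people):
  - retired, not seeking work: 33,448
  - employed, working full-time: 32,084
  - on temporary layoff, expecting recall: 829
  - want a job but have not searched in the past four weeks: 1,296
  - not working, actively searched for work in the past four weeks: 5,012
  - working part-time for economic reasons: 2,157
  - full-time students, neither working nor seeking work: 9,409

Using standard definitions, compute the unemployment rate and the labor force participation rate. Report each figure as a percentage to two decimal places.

Employed = 32,084 + 2,157 = 34,241 (anyone who worked, including part-time for economic reasons, counts as employed).
Unemployed = 829 + 5,012 = 5,841 (jobless and actively searching, or on temporary layoff).
Labor force = 34,241 + 5,841 = 40,082.
Not in labor force = 33,448 + 1,296 + 9,409 = 44,153 (those not working and not actively searching are outside the labor force — including those who want a job but have given up searching).
Civilian working-age population = 40,082 + 44,153 = 84,235.
Unemployment rate = 5,841 / 40,082 = 14.57%.
Labor force participation rate = 40,082 / 84,235 = 47.58%.

Unemployment rate ≈ 14.57%; labor force participation rate ≈ 47.58%.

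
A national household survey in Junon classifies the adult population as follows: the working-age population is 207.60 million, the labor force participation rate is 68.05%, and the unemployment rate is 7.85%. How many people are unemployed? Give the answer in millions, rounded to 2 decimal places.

About 11.09 million are unemployed.

Labor force = 0.6805 × 207.60 = 141.27 million.
Unemployed = 0.0785 × 141.27 ≈ 11.09 million.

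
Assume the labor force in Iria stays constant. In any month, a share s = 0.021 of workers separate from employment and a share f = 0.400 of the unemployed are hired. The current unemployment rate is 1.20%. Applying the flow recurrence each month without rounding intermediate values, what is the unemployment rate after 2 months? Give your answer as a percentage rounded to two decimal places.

With a fixed labor force, u_{t+1} = u_t + s·(1−u_t) − f·u_t = u_t·(1−s−f) + s.
Here 1−s−f = 0.579 and s = 0.021.
u_1 = 0.012000 × 0.579 + 0.021 = 0.027948.
u_2 = 0.027948 × 0.579 + 0.021 = 0.037182.

Unemployment rate after two months ≈ 3.72%.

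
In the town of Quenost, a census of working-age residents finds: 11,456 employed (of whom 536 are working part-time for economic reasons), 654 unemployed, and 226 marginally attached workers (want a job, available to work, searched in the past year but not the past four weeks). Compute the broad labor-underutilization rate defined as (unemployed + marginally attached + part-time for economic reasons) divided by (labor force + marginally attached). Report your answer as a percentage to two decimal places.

Labor force = 11,456 + 654 = 12,110.
Numerator = 654 + 226 + 536 = 1,416.
Denominator = 12,110 + 226 = 12,336.
Broad rate = 1,416 / 12,336 = 11.48%.

Broad underutilization rate ≈ 11.48%.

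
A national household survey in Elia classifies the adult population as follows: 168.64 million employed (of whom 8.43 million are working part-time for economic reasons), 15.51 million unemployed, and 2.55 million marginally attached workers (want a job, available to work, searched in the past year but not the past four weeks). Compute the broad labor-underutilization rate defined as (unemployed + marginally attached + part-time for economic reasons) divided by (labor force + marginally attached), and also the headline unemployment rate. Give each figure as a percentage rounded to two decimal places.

Broad underutilization rate ≈ 14.19%; headline unemployment rate ≈ 8.42%.

Labor force = 168.64 + 15.51 = 184.15 million.
Numerator = 15.51 + 2.55 + 8.43 = 26.49 million.
Denominator = 184.15 + 2.55 = 186.70 million.
Broad rate = 26.49 / 186.70 = 14.19%.
Headline unemployment rate = 15.51 / 184.15 = 8.42%.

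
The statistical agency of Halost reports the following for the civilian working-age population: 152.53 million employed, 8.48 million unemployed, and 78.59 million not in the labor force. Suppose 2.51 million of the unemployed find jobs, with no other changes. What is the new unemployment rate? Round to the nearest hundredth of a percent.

Initially, labor force = 152.53 + 8.48 = 161.01 million, so u = 8.48/161.01 = 5.27%.
After the change, unemployed falls and employed rises by 2.51; labor force unchanged → E = 155.04, U = 5.97, labor force = 161.01 million.
New unemployment rate = 5.97 / 161.01 = 3.71%.

New unemployment rate ≈ 3.71%.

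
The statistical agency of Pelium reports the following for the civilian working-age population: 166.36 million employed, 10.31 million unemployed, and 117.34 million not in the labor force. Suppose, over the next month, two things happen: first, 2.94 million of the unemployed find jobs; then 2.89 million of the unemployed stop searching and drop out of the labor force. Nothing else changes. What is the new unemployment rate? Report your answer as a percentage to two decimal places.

New unemployment rate ≈ 2.58%.

Initially, labor force = 166.36 + 10.31 = 176.67 million, so u = 10.31/176.67 = 5.84%.
After the first change, unemployed falls and employed rises by 2.94; labor force unchanged → E = 169.30, U = 7.37, labor force = 176.67 million.
After the second change, unemployed and labor force both fall by 2.89 → E = 169.30, U = 4.48, labor force = 173.78 million.
New unemployment rate = 4.48 / 173.78 = 2.58%.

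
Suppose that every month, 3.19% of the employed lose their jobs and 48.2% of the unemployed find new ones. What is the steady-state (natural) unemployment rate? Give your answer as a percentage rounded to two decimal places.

Steady-state unemployment rate ≈ 6.21%.

At steady state the flows balance: s·E = f·U, so U/(E+U) = s/(s+f).
u* = 3.19 / (3.19 + 48.2) = 3.19 / 51.39 = 6.21%.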